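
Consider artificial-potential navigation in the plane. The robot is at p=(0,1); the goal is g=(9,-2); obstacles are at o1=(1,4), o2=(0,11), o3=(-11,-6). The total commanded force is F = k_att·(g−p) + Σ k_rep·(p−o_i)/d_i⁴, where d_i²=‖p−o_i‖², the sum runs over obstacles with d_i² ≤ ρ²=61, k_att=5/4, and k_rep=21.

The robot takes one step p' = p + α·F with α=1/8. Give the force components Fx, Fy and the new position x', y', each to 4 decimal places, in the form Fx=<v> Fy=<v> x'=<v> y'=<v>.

Fx=11.0400 Fy=-4.3800 x'=1.3800 y'=0.4525

F_att = 5/4·(g−p) = 5/4·(9,-3) = (11.2500,-3.7500)
o1: d²=10 ≤ ρ²=61; F_rep = 21·(-1,-3)/10² = (-0.2100,-0.6300)
o2: d²=100 > ρ²=61 → inactive
o3: d²=170 > ρ²=61 → inactive
F = F_att + ΣF_rep = (11.0400,-4.3800)
p' = p + 1/8·F = (1.3800,0.4525)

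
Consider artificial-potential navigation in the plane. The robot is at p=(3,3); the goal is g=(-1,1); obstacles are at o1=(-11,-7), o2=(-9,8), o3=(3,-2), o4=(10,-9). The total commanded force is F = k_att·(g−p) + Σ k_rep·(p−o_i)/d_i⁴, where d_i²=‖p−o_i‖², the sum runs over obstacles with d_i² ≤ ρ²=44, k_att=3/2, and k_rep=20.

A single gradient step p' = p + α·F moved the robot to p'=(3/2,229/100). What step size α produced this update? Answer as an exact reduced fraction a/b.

α = 1/4

F_att = 3/2·(g−p) = 3/2·(-4,-2) = (-6.0000,-3.0000)
o1: d²=296 > ρ²=44 → inactive
o2: d²=169 > ρ²=44 → inactive
o3: d²=25 ≤ ρ²=44; F_rep = 20·(0,5)/25² = (0.0000,0.1600)
o4: d²=193 > ρ²=44 → inactive
F = F_att + ΣF_rep = (-6.0000,-2.8400)
Δp = p'−p = (-1.5000,-0.7100); α = Δx/Fx = (-3/2) / (-6) = 1/4
check: Δy/Fy = (-71/100) / (-71/25) = 1/4 ✓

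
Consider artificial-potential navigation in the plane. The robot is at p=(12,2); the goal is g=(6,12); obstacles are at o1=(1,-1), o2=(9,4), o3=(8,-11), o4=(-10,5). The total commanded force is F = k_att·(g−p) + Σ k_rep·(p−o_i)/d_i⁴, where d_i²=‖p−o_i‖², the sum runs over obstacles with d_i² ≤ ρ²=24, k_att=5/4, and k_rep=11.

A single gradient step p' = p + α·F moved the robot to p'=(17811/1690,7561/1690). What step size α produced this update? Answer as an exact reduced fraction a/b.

F_att = 5/4·(g−p) = 5/4·(-6,10) = (-7.5000,12.5000)
o1: d²=130 > ρ²=24 → inactive
o2: d²=13 ≤ ρ²=24; F_rep = 11·(3,-2)/13² = (0.1953,-0.1302)
o3: d²=185 > ρ²=24 → inactive
o4: d²=493 > ρ²=24 → inactive
F = F_att + ΣF_rep = (-7.3047,12.3698)
Δp = p'−p = (-1.4609,2.4740); α = Δx/Fx = (-2469/1690) / (-2469/338) = 1/5
check: Δy/Fy = (4181/1690) / (4181/338) = 1/5 ✓

α = 1/5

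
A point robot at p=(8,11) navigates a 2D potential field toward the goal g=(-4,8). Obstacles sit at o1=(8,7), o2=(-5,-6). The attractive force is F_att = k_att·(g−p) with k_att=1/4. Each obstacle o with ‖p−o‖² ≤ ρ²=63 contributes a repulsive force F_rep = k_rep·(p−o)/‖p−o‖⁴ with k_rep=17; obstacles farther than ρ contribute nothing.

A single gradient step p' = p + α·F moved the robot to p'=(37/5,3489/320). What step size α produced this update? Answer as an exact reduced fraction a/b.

F_att = 1/4·(g−p) = 1/4·(-12,-3) = (-3.0000,-0.7500)
o1: d²=16 ≤ ρ²=63; F_rep = 17·(0,4)/16² = (0.0000,0.2656)
o2: d²=458 > ρ²=63 → inactive
F = F_att + ΣF_rep = (-3.0000,-0.4844)
Δp = p'−p = (-0.6000,-0.0969); α = Δx/Fx = (-3/5) / (-3) = 1/5
check: Δy/Fy = (-31/320) / (-31/64) = 1/5 ✓

α = 1/5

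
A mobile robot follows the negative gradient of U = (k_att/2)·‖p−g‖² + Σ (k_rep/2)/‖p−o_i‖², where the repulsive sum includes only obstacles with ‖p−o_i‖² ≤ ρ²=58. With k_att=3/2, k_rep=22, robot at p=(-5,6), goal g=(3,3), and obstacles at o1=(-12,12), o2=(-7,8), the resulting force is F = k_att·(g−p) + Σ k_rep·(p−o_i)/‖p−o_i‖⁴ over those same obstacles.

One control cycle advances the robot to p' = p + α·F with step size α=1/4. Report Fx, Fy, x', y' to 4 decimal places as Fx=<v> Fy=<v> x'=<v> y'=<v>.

F_att = 3/2·(g−p) = 3/2·(8,-3) = (12.0000,-4.5000)
o1: d²=85 > ρ²=58 → inactive
o2: d²=8 ≤ ρ²=58; F_rep = 22·(2,-2)/8² = (0.6875,-0.6875)
F = F_att + ΣF_rep = (12.6875,-5.1875)
p' = p + 1/4·F = (-1.8281,4.7031)

Fx=12.6875 Fy=-5.1875 x'=-1.8281 y'=4.7031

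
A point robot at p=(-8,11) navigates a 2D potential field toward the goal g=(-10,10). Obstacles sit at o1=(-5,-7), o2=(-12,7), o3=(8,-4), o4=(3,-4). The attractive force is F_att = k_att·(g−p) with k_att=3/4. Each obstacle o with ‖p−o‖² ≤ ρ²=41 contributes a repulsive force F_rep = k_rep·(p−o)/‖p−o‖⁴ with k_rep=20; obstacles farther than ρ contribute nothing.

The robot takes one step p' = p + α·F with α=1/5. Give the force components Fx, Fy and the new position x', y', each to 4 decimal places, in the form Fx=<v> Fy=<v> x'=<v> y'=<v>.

Fx=-1.4219 Fy=-0.6719 x'=-8.2844 y'=10.8656

F_att = 3/4·(g−p) = 3/4·(-2,-1) = (-1.5000,-0.7500)
o1: d²=333 > ρ²=41 → inactive
o2: d²=32 ≤ ρ²=41; F_rep = 20·(4,4)/32² = (0.0781,0.0781)
o3: d²=481 > ρ²=41 → inactive
o4: d²=346 > ρ²=41 → inactive
F = F_att + ΣF_rep = (-1.4219,-0.6719)
p' = p + 1/5·F = (-8.2844,10.8656)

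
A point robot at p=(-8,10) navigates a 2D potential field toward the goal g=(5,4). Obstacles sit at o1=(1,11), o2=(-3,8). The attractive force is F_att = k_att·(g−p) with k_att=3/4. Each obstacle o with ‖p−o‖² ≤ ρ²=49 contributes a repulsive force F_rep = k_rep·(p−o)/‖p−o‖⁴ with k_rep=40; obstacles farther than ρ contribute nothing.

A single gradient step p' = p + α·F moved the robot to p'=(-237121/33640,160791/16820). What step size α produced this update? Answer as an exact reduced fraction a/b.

F_att = 3/4·(g−p) = 3/4·(13,-6) = (9.7500,-4.5000)
o1: d²=82 > ρ²=49 → inactive
o2: d²=29 ≤ ρ²=49; F_rep = 40·(-5,2)/29² = (-0.2378,0.0951)
F = F_att + ΣF_rep = (9.5122,-4.4049)
Δp = p'−p = (0.9512,-0.4405); α = Δx/Fx = (31999/33640) / (31999/3364) = 1/10
check: Δy/Fy = (-7409/16820) / (-7409/1682) = 1/10 ✓

α = 1/10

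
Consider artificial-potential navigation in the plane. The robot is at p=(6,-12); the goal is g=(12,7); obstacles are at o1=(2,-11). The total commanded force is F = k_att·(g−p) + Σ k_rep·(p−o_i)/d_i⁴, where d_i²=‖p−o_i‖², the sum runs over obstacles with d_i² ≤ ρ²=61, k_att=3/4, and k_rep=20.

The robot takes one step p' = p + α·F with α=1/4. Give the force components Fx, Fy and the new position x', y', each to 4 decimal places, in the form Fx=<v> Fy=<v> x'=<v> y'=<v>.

Fx=4.7768 Fy=14.1808 x'=7.1942 y'=-8.4548

F_att = 3/4·(g−p) = 3/4·(6,19) = (4.5000,14.2500)
o1: d²=17 ≤ ρ²=61; F_rep = 20·(4,-1)/17² = (0.2768,-0.0692)
F = F_att + ΣF_rep = (4.7768,14.1808)
p' = p + 1/4·F = (7.1942,-8.4548)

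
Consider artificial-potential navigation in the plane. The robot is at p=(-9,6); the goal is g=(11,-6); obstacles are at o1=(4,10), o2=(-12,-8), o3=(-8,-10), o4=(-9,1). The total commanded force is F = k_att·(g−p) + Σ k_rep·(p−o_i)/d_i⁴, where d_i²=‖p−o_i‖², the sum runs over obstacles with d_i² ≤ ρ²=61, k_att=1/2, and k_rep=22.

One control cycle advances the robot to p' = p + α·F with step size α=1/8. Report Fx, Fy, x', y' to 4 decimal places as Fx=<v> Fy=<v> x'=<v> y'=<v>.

F_att = 1/2·(g−p) = 1/2·(20,-12) = (10.0000,-6.0000)
o1: d²=185 > ρ²=61 → inactive
o2: d²=205 > ρ²=61 → inactive
o3: d²=257 > ρ²=61 → inactive
o4: d²=25 ≤ ρ²=61; F_rep = 22·(0,5)/25² = (0.0000,0.1760)
F = F_att + ΣF_rep = (10.0000,-5.8240)
p' = p + 1/8·F = (-7.7500,5.2720)

Fx=10.0000 Fy=-5.8240 x'=-7.7500 y'=5.2720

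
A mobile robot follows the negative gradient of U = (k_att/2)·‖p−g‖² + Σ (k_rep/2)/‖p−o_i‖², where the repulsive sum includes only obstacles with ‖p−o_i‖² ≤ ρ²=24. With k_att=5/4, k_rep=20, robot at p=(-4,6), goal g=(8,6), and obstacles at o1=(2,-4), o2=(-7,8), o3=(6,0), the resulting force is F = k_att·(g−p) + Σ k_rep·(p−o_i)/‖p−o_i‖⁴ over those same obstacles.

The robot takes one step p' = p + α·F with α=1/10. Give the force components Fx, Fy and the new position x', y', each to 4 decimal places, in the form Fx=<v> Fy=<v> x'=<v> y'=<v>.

Fx=15.3550 Fy=-0.2367 x'=-2.4645 y'=5.9763

F_att = 5/4·(g−p) = 5/4·(12,0) = (15.0000,0.0000)
o1: d²=136 > ρ²=24 → inactive
o2: d²=13 ≤ ρ²=24; F_rep = 20·(3,-2)/13² = (0.3550,-0.2367)
o3: d²=136 > ρ²=24 → inactive
F = F_att + ΣF_rep = (15.3550,-0.2367)
p' = p + 1/10·F = (-2.4645,5.9763)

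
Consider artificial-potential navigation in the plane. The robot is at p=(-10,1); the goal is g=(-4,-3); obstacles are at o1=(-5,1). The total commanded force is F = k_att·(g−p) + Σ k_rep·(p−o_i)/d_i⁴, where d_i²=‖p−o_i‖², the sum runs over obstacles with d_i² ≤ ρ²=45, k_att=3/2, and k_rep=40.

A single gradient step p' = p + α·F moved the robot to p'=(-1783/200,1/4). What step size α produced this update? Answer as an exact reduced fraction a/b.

F_att = 3/2·(g−p) = 3/2·(6,-4) = (9.0000,-6.0000)
o1: d²=25 ≤ ρ²=45; F_rep = 40·(-5,0)/25² = (-0.3200,0.0000)
F = F_att + ΣF_rep = (8.6800,-6.0000)
Δp = p'−p = (1.0850,-0.7500); α = Δx/Fx = (217/200) / (217/25) = 1/8
check: Δy/Fy = (-3/4) / (-6) = 1/8 ✓

α = 1/8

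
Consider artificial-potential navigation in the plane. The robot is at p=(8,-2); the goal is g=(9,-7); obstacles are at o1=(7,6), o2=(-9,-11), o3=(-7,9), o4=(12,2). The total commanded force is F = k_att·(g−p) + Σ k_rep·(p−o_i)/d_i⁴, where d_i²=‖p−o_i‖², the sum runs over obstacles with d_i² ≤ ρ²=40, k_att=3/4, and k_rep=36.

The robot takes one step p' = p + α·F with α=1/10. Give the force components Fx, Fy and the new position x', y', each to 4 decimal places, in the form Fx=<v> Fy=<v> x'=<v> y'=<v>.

F_att = 3/4·(g−p) = 3/4·(1,-5) = (0.7500,-3.7500)
o1: d²=65 > ρ²=40 → inactive
o2: d²=370 > ρ²=40 → inactive
o3: d²=346 > ρ²=40 → inactive
o4: d²=32 ≤ ρ²=40; F_rep = 36·(-4,-4)/32² = (-0.1406,-0.1406)
F = F_att + ΣF_rep = (0.6094,-3.8906)
p' = p + 1/10·F = (8.0609,-2.3891)

Fx=0.6094 Fy=-3.8906 x'=8.0609 y'=-2.3891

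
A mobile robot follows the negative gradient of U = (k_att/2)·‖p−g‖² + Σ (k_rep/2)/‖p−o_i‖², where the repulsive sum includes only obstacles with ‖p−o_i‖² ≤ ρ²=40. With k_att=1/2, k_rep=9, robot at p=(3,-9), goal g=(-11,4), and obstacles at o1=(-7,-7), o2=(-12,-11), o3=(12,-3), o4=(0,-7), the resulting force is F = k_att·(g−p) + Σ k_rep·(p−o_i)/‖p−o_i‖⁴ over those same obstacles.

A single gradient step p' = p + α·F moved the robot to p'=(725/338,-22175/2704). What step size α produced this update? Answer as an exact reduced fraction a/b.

α = 1/8

F_att = 1/2·(g−p) = 1/2·(-14,13) = (-7.0000,6.5000)
o1: d²=104 > ρ²=40 → inactive
o2: d²=229 > ρ²=40 → inactive
o3: d²=117 > ρ²=40 → inactive
o4: d²=13 ≤ ρ²=40; F_rep = 9·(3,-2)/13² = (0.1598,-0.1065)
F = F_att + ΣF_rep = (-6.8402,6.3935)
Δp = p'−p = (-0.8550,0.7992); α = Δx/Fx = (-289/338) / (-1156/169) = 1/8
check: Δy/Fy = (2161/2704) / (2161/338) = 1/8 ✓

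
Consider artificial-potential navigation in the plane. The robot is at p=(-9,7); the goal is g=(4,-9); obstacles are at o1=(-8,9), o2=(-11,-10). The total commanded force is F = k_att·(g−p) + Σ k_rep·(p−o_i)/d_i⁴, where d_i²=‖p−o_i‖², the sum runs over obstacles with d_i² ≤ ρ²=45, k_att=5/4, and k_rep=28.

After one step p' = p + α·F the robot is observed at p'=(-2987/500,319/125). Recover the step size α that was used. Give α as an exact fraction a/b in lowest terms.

F_att = 5/4·(g−p) = 5/4·(13,-16) = (16.2500,-20.0000)
o1: d²=5 ≤ ρ²=45; F_rep = 28·(-1,-2)/5² = (-1.1200,-2.2400)
o2: d²=293 > ρ²=45 → inactive
F = F_att + ΣF_rep = (15.1300,-22.2400)
Δp = p'−p = (3.0260,-4.4480); α = Δx/Fx = (1513/500) / (1513/100) = 1/5
check: Δy/Fy = (-556/125) / (-556/25) = 1/5 ✓

α = 1/5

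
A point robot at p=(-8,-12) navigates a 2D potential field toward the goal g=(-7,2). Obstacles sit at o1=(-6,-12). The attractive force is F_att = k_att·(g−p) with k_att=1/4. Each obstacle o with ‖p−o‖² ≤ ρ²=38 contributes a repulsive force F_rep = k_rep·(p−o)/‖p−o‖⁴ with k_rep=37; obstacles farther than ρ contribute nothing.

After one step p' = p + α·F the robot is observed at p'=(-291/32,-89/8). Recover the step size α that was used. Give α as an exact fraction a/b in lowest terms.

F_att = 1/4·(g−p) = 1/4·(1,14) = (0.2500,3.5000)
o1: d²=4 ≤ ρ²=38; F_rep = 37·(-2,0)/4² = (-4.6250,0.0000)
F = F_att + ΣF_rep = (-4.3750,3.5000)
Δp = p'−p = (-1.0938,0.8750); α = Δx/Fx = (-35/32) / (-35/8) = 1/4
check: Δy/Fy = (7/8) / (7/2) = 1/4 ✓

α = 1/4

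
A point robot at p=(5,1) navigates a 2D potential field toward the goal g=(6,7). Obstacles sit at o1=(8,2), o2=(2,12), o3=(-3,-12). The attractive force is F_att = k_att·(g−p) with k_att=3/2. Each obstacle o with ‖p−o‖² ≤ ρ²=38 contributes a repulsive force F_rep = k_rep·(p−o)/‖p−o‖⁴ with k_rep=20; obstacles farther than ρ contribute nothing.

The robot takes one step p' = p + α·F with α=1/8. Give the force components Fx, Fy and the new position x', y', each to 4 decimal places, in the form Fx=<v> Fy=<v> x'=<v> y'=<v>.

Fx=0.9000 Fy=8.8000 x'=5.1125 y'=2.1000

F_att = 3/2·(g−p) = 3/2·(1,6) = (1.5000,9.0000)
o1: d²=10 ≤ ρ²=38; F_rep = 20·(-3,-1)/10² = (-0.6000,-0.2000)
o2: d²=130 > ρ²=38 → inactive
o3: d²=233 > ρ²=38 → inactive
F = F_att + ΣF_rep = (0.9000,8.8000)
p' = p + 1/8·F = (5.1125,2.1000)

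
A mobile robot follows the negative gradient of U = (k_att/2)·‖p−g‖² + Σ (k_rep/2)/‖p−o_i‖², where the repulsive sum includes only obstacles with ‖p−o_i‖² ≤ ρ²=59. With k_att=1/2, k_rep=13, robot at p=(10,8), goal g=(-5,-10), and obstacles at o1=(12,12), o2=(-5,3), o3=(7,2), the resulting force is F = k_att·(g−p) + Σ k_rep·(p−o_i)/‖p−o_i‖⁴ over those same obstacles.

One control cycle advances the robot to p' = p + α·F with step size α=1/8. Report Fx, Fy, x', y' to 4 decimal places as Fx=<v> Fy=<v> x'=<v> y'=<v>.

F_att = 1/2·(g−p) = 1/2·(-15,-18) = (-7.5000,-9.0000)
o1: d²=20 ≤ ρ²=59; F_rep = 13·(-2,-4)/20² = (-0.0650,-0.1300)
o2: d²=250 > ρ²=59 → inactive
o3: d²=45 ≤ ρ²=59; F_rep = 13·(3,6)/45² = (0.0193,0.0385)
F = F_att + ΣF_rep = (-7.5457,-9.0915)
p' = p + 1/8·F = (9.0568,6.8636)

Fx=-7.5457 Fy=-9.0915 x'=9.0568 y'=6.8636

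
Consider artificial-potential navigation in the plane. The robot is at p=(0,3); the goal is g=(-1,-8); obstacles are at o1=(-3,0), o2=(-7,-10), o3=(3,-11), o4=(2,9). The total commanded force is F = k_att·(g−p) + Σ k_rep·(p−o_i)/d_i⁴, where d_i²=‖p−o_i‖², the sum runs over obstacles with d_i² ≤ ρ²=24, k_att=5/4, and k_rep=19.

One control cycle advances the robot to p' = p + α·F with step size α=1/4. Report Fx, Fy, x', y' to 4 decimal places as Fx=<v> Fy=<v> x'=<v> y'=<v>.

F_att = 5/4·(g−p) = 5/4·(-1,-11) = (-1.2500,-13.7500)
o1: d²=18 ≤ ρ²=24; F_rep = 19·(3,3)/18² = (0.1759,0.1759)
o2: d²=218 > ρ²=24 → inactive
o3: d²=205 > ρ²=24 → inactive
o4: d²=40 > ρ²=24 → inactive
F = F_att + ΣF_rep = (-1.0741,-13.5741)
p' = p + 1/4·F = (-0.2685,-0.3935)

Fx=-1.0741 Fy=-13.5741 x'=-0.2685 y'=-0.3935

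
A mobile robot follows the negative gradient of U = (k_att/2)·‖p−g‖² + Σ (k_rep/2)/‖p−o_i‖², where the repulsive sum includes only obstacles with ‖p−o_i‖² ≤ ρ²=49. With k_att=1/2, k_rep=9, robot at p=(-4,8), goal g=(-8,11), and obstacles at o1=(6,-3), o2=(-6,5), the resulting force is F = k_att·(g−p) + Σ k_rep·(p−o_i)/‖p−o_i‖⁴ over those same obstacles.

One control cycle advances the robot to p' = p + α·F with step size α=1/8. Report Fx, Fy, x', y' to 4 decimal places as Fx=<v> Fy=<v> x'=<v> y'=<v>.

F_att = 1/2·(g−p) = 1/2·(-4,3) = (-2.0000,1.5000)
o1: d²=221 > ρ²=49 → inactive
o2: d²=13 ≤ ρ²=49; F_rep = 9·(2,3)/13² = (0.1065,0.1598)
F = F_att + ΣF_rep = (-1.8935,1.6598)
p' = p + 1/8·F = (-4.2367,8.2075)

Fx=-1.8935 Fy=1.6598 x'=-4.2367 y'=8.2075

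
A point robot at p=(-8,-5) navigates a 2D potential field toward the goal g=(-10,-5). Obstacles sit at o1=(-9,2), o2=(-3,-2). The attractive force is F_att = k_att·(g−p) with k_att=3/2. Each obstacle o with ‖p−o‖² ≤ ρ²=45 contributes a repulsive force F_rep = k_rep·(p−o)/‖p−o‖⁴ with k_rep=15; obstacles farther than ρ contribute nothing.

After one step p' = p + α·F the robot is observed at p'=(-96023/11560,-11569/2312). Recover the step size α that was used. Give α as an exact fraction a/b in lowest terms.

α = 1/10

F_att = 3/2·(g−p) = 3/2·(-2,0) = (-3.0000,0.0000)
o1: d²=50 > ρ²=45 → inactive
o2: d²=34 ≤ ρ²=45; F_rep = 15·(-5,-3)/34² = (-0.0649,-0.0389)
F = F_att + ΣF_rep = (-3.0649,-0.0389)
Δp = p'−p = (-0.3065,-0.0039); α = Δx/Fx = (-3543/11560) / (-3543/1156) = 1/10
check: Δy/Fy = (-9/2312) / (-45/1156) = 1/10 ✓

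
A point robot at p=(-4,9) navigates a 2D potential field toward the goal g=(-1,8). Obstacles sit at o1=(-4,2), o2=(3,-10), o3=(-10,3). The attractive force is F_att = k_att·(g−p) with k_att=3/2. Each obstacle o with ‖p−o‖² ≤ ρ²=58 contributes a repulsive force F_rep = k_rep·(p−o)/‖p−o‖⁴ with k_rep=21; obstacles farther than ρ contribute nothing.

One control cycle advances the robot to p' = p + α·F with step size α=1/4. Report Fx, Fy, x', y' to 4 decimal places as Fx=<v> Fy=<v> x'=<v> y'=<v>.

Fx=4.5000 Fy=-1.4388 x'=-2.8750 y'=8.6403

F_att = 3/2·(g−p) = 3/2·(3,-1) = (4.5000,-1.5000)
o1: d²=49 ≤ ρ²=58; F_rep = 21·(0,7)/49² = (0.0000,0.0612)
o2: d²=410 > ρ²=58 → inactive
o3: d²=72 > ρ²=58 → inactive
F = F_att + ΣF_rep = (4.5000,-1.4388)
p' = p + 1/4·F = (-2.8750,8.6403)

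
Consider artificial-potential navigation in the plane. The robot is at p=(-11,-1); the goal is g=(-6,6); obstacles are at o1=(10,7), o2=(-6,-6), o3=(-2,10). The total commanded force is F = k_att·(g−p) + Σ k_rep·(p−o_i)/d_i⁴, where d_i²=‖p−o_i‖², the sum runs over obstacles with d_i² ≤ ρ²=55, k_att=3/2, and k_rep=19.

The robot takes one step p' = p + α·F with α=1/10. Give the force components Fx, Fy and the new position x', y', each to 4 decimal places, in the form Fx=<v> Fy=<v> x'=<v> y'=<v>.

Fx=7.4620 Fy=10.5380 x'=-10.2538 y'=0.0538

F_att = 3/2·(g−p) = 3/2·(5,7) = (7.5000,10.5000)
o1: d²=505 > ρ²=55 → inactive
o2: d²=50 ≤ ρ²=55; F_rep = 19·(-5,5)/50² = (-0.0380,0.0380)
o3: d²=202 > ρ²=55 → inactive
F = F_att + ΣF_rep = (7.4620,10.5380)
p' = p + 1/10·F = (-10.2538,0.0538)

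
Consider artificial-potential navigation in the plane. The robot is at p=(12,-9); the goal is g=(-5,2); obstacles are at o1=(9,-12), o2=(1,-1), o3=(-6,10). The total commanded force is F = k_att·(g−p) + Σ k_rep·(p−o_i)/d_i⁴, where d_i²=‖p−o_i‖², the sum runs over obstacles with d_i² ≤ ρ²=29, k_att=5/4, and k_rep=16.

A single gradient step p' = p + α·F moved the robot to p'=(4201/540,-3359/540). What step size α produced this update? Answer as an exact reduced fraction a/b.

α = 1/5

F_att = 5/4·(g−p) = 5/4·(-17,11) = (-21.2500,13.7500)
o1: d²=18 ≤ ρ²=29; F_rep = 16·(3,3)/18² = (0.1481,0.1481)
o2: d²=185 > ρ²=29 → inactive
o3: d²=685 > ρ²=29 → inactive
F = F_att + ΣF_rep = (-21.1019,13.8981)
Δp = p'−p = (-4.2204,2.7796); α = Δx/Fx = (-2279/540) / (-2279/108) = 1/5
check: Δy/Fy = (1501/540) / (1501/108) = 1/5 ✓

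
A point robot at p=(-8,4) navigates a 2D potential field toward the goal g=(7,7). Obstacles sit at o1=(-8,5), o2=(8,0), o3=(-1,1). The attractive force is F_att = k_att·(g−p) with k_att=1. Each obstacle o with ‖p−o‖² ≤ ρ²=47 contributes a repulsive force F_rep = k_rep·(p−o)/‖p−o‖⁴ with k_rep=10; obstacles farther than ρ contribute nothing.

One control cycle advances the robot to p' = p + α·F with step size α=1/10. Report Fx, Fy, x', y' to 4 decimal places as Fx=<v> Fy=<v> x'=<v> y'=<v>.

F_att = 1·(g−p) = 1·(15,3) = (15.0000,3.0000)
o1: d²=1 ≤ ρ²=47; F_rep = 10·(0,-1)/1² = (0.0000,-10.0000)
o2: d²=272 > ρ²=47 → inactive
o3: d²=58 > ρ²=47 → inactive
F = F_att + ΣF_rep = (15.0000,-7.0000)
p' = p + 1/10·F = (-6.5000,3.3000)

Fx=15.0000 Fy=-7.0000 x'=-6.5000 y'=3.3000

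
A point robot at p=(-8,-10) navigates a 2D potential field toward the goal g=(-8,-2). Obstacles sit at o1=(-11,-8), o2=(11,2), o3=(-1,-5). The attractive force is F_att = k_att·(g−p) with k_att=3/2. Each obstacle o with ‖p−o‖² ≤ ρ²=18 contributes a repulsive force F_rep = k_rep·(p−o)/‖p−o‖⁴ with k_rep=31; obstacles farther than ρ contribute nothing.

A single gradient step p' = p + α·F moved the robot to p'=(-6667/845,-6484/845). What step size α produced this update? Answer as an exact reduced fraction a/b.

α = 1/5

F_att = 3/2·(g−p) = 3/2·(0,8) = (0.0000,12.0000)
o1: d²=13 ≤ ρ²=18; F_rep = 31·(3,-2)/13² = (0.5503,-0.3669)
o2: d²=505 > ρ²=18 → inactive
o3: d²=74 > ρ²=18 → inactive
F = F_att + ΣF_rep = (0.5503,11.6331)
Δp = p'−p = (0.1101,2.3266); α = Δx/Fx = (93/845) / (93/169) = 1/5
check: Δy/Fy = (1966/845) / (1966/169) = 1/5 ✓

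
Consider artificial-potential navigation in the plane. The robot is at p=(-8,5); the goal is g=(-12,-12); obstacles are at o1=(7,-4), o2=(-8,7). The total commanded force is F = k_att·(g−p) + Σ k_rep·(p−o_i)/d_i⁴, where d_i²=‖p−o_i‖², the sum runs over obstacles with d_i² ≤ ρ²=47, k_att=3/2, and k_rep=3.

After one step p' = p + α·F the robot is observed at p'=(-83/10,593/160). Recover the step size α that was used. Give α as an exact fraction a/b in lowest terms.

F_att = 3/2·(g−p) = 3/2·(-4,-17) = (-6.0000,-25.5000)
o1: d²=306 > ρ²=47 → inactive
o2: d²=4 ≤ ρ²=47; F_rep = 3·(0,-2)/4² = (0.0000,-0.3750)
F = F_att + ΣF_rep = (-6.0000,-25.8750)
Δp = p'−p = (-0.3000,-1.2937); α = Δx/Fx = (-3/10) / (-6) = 1/20
check: Δy/Fy = (-207/160) / (-207/8) = 1/20 ✓

α = 1/20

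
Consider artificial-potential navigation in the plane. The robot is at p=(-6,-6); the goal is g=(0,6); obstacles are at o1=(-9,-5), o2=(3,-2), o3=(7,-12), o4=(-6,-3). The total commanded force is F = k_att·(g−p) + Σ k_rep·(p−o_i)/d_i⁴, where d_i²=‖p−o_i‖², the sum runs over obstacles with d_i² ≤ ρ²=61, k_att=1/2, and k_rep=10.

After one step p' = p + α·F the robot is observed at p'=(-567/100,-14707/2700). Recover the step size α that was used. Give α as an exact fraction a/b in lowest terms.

α = 1/10

F_att = 1/2·(g−p) = 1/2·(6,12) = (3.0000,6.0000)
o1: d²=10 ≤ ρ²=61; F_rep = 10·(3,-1)/10² = (0.3000,-0.1000)
o2: d²=97 > ρ²=61 → inactive
o3: d²=205 > ρ²=61 → inactive
o4: d²=9 ≤ ρ²=61; F_rep = 10·(0,-3)/9² = (0.0000,-0.3704)
F = F_att + ΣF_rep = (3.3000,5.5296)
Δp = p'−p = (0.3300,0.5530); α = Δx/Fx = (33/100) / (33/10) = 1/10
check: Δy/Fy = (1493/2700) / (1493/270) = 1/10 ✓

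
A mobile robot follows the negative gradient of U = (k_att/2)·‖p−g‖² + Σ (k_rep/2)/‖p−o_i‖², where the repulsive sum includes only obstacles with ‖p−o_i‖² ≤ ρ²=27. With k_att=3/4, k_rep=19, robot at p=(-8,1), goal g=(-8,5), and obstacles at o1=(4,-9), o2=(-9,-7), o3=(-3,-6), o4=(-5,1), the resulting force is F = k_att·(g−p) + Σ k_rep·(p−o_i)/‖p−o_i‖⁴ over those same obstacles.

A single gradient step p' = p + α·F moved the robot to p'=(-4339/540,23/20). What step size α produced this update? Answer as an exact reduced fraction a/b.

F_att = 3/4·(g−p) = 3/4·(0,4) = (0.0000,3.0000)
o1: d²=244 > ρ²=27 → inactive
o2: d²=65 > ρ²=27 → inactive
o3: d²=74 > ρ²=27 → inactive
o4: d²=9 ≤ ρ²=27; F_rep = 19·(-3,0)/9² = (-0.7037,0.0000)
F = F_att + ΣF_rep = (-0.7037,3.0000)
Δp = p'−p = (-0.0352,0.1500); α = Δx/Fx = (-19/540) / (-19/27) = 1/20
check: Δy/Fy = (3/20) / (3) = 1/20 ✓

α = 1/20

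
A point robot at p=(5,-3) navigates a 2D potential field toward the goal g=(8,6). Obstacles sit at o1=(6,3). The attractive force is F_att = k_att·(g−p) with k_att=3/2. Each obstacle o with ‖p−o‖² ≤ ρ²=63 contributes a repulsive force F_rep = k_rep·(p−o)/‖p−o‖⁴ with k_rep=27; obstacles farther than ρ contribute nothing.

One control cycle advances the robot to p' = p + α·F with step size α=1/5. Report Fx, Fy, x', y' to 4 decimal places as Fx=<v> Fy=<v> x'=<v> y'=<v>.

F_att = 3/2·(g−p) = 3/2·(3,9) = (4.5000,13.5000)
o1: d²=37 ≤ ρ²=63; F_rep = 27·(-1,-6)/37² = (-0.0197,-0.1183)
F = F_att + ΣF_rep = (4.4803,13.3817)
p' = p + 1/5·F = (5.8961,-0.3237)

Fx=4.4803 Fy=13.3817 x'=5.8961 y'=-0.3237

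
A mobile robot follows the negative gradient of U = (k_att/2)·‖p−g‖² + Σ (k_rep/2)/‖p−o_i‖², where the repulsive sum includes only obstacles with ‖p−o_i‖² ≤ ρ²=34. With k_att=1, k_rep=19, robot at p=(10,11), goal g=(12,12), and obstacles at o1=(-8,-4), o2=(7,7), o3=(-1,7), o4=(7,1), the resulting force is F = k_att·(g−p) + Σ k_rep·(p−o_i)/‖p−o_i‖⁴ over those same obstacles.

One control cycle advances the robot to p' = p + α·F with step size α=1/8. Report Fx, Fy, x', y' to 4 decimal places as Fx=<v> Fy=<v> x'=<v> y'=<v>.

F_att = 1·(g−p) = 1·(2,1) = (2.0000,1.0000)
o1: d²=549 > ρ²=34 → inactive
o2: d²=25 ≤ ρ²=34; F_rep = 19·(3,4)/25² = (0.0912,0.1216)
o3: d²=137 > ρ²=34 → inactive
o4: d²=109 > ρ²=34 → inactive
F = F_att + ΣF_rep = (2.0912,1.1216)
p' = p + 1/8·F = (10.2614,11.1402)

Fx=2.0912 Fy=1.1216 x'=10.2614 y'=11.1402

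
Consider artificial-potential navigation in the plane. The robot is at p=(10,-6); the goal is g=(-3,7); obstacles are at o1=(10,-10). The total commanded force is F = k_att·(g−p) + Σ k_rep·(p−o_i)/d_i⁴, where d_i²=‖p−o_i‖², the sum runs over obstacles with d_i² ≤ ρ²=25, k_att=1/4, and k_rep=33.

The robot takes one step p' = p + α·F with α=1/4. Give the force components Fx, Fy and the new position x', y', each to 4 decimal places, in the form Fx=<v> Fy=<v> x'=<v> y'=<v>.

F_att = 1/4·(g−p) = 1/4·(-13,13) = (-3.2500,3.2500)
o1: d²=16 ≤ ρ²=25; F_rep = 33·(0,4)/16² = (0.0000,0.5156)
F = F_att + ΣF_rep = (-3.2500,3.7656)
p' = p + 1/4·F = (9.1875,-5.0586)

Fx=-3.2500 Fy=3.7656 x'=9.1875 y'=-5.0586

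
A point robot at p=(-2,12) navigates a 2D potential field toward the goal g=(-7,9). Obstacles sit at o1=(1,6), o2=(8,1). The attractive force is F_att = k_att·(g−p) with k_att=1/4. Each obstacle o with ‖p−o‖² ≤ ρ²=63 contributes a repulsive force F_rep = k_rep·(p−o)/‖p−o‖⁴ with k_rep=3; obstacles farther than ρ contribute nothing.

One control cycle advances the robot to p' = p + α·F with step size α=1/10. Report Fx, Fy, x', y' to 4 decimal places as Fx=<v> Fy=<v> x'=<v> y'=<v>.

F_att = 1/4·(g−p) = 1/4·(-5,-3) = (-1.2500,-0.7500)
o1: d²=45 ≤ ρ²=63; F_rep = 3·(-3,6)/45² = (-0.0044,0.0089)
o2: d²=221 > ρ²=63 → inactive
F = F_att + ΣF_rep = (-1.2544,-0.7411)
p' = p + 1/10·F = (-2.1254,11.9259)

Fx=-1.2544 Fy=-0.7411 x'=-2.1254 y'=11.9259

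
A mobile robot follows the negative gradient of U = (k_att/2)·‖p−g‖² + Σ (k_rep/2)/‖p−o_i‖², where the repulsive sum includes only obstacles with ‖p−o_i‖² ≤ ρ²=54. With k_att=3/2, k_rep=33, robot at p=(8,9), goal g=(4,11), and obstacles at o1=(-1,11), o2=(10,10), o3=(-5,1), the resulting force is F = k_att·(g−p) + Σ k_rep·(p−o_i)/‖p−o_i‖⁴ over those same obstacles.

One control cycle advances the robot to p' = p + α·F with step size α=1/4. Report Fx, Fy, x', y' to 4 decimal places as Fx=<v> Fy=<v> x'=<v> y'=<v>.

Fx=-8.6400 Fy=1.6800 x'=5.8400 y'=9.4200

F_att = 3/2·(g−p) = 3/2·(-4,2) = (-6.0000,3.0000)
o1: d²=85 > ρ²=54 → inactive
o2: d²=5 ≤ ρ²=54; F_rep = 33·(-2,-1)/5² = (-2.6400,-1.3200)
o3: d²=233 > ρ²=54 → inactive
F = F_att + ΣF_rep = (-8.6400,1.6800)
p' = p + 1/4·F = (5.8400,9.4200)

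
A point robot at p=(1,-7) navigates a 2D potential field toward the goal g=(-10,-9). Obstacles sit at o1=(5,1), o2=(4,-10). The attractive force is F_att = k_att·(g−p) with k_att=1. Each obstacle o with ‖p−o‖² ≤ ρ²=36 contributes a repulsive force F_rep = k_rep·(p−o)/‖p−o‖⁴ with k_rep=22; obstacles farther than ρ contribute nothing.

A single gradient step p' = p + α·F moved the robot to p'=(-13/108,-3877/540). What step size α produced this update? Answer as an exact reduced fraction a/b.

α = 1/10

F_att = 1·(g−p) = 1·(-11,-2) = (-11.0000,-2.0000)
o1: d²=80 > ρ²=36 → inactive
o2: d²=18 ≤ ρ²=36; F_rep = 22·(-3,3)/18² = (-0.2037,0.2037)
F = F_att + ΣF_rep = (-11.2037,-1.7963)
Δp = p'−p = (-1.1204,-0.1796); α = Δx/Fx = (-121/108) / (-605/54) = 1/10
check: Δy/Fy = (-97/540) / (-97/54) = 1/10 ✓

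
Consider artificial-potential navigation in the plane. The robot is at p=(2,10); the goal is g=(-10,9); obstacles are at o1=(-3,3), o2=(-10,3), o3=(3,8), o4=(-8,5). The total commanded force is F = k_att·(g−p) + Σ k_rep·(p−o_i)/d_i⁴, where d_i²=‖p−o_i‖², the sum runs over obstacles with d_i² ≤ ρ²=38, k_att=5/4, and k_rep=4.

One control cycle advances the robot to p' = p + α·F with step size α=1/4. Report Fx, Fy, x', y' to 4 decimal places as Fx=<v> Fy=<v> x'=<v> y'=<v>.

Fx=-15.1600 Fy=-0.9300 x'=-1.7900 y'=9.7675

F_att = 5/4·(g−p) = 5/4·(-12,-1) = (-15.0000,-1.2500)
o1: d²=74 > ρ²=38 → inactive
o2: d²=193 > ρ²=38 → inactive
o3: d²=5 ≤ ρ²=38; F_rep = 4·(-1,2)/5² = (-0.1600,0.3200)
o4: d²=125 > ρ²=38 → inactive
F = F_att + ΣF_rep = (-15.1600,-0.9300)
p' = p + 1/4·F = (-1.7900,9.7675)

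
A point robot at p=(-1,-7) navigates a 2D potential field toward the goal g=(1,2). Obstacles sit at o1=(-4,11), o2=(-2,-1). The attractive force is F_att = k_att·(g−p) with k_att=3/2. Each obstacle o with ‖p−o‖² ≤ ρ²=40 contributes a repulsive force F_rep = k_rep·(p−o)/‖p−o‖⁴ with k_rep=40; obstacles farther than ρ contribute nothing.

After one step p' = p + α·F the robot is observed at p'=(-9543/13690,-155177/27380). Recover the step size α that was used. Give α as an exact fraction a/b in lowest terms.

F_att = 3/2·(g−p) = 3/2·(2,9) = (3.0000,13.5000)
o1: d²=333 > ρ²=40 → inactive
o2: d²=37 ≤ ρ²=40; F_rep = 40·(1,-6)/37² = (0.0292,-0.1753)
F = F_att + ΣF_rep = (3.0292,13.3247)
Δp = p'−p = (0.3029,1.3325); α = Δx/Fx = (4147/13690) / (4147/1369) = 1/10
check: Δy/Fy = (36483/27380) / (36483/2738) = 1/10 ✓

α = 1/10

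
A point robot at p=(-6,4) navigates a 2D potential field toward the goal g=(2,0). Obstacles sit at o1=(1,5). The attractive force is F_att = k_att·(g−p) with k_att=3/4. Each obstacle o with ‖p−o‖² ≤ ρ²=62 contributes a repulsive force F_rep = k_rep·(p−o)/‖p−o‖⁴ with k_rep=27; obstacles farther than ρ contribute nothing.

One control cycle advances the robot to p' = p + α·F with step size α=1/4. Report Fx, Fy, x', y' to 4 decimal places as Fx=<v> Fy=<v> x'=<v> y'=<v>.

Fx=5.9244 Fy=-3.0108 x'=-4.5189 y'=3.2473

F_att = 3/4·(g−p) = 3/4·(8,-4) = (6.0000,-3.0000)
o1: d²=50 ≤ ρ²=62; F_rep = 27·(-7,-1)/50² = (-0.0756,-0.0108)
F = F_att + ΣF_rep = (5.9244,-3.0108)
p' = p + 1/4·F = (-4.5189,3.2473)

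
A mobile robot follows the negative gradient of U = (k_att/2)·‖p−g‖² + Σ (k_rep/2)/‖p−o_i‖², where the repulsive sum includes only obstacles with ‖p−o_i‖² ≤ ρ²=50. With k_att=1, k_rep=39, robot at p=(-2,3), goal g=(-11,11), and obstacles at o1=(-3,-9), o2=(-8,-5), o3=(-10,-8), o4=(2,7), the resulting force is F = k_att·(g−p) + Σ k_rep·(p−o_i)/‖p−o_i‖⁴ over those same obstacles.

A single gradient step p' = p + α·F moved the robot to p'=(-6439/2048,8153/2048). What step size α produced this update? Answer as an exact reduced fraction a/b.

α = 1/8

F_att = 1·(g−p) = 1·(-9,8) = (-9.0000,8.0000)
o1: d²=145 > ρ²=50 → inactive
o2: d²=100 > ρ²=50 → inactive
o3: d²=185 > ρ²=50 → inactive
o4: d²=32 ≤ ρ²=50; F_rep = 39·(-4,-4)/32² = (-0.1523,-0.1523)
F = F_att + ΣF_rep = (-9.1523,7.8477)
Δp = p'−p = (-1.1440,0.9810); α = Δx/Fx = (-2343/2048) / (-2343/256) = 1/8
check: Δy/Fy = (2009/2048) / (2009/256) = 1/8 ✓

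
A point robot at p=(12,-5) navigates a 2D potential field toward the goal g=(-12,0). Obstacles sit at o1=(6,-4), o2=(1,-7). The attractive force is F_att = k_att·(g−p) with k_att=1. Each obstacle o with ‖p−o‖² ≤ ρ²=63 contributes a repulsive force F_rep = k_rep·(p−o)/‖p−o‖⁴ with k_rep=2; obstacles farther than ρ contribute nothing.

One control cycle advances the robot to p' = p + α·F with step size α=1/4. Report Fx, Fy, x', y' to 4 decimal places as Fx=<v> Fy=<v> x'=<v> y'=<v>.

F_att = 1·(g−p) = 1·(-24,5) = (-24.0000,5.0000)
o1: d²=37 ≤ ρ²=63; F_rep = 2·(6,-1)/37² = (0.0088,-0.0015)
o2: d²=125 > ρ²=63 → inactive
F = F_att + ΣF_rep = (-23.9912,4.9985)
p' = p + 1/4·F = (6.0022,-3.7504)

Fx=-23.9912 Fy=4.9985 x'=6.0022 y'=-3.7504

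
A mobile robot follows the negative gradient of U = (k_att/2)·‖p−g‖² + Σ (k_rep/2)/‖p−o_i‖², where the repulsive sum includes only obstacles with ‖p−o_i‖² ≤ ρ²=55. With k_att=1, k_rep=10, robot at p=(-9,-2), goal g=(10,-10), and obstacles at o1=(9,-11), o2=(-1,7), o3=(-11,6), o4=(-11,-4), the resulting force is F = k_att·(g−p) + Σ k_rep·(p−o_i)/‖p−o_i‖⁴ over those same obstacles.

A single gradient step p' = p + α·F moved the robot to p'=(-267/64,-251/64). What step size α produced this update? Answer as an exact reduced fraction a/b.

F_att = 1·(g−p) = 1·(19,-8) = (19.0000,-8.0000)
o1: d²=405 > ρ²=55 → inactive
o2: d²=145 > ρ²=55 → inactive
o3: d²=68 > ρ²=55 → inactive
o4: d²=8 ≤ ρ²=55; F_rep = 10·(2,2)/8² = (0.3125,0.3125)
F = F_att + ΣF_rep = (19.3125,-7.6875)
Δp = p'−p = (4.8281,-1.9219); α = Δx/Fx = (309/64) / (309/16) = 1/4
check: Δy/Fy = (-123/64) / (-123/16) = 1/4 ✓

α = 1/4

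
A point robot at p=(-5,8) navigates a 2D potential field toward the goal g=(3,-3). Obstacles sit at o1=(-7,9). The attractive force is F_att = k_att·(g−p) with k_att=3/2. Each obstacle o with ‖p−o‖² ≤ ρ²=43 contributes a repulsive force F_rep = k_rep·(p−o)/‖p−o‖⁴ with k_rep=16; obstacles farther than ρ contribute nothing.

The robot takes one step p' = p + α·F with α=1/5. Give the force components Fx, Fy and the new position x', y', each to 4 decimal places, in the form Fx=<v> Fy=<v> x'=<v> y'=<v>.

F_att = 3/2·(g−p) = 3/2·(8,-11) = (12.0000,-16.5000)
o1: d²=5 ≤ ρ²=43; F_rep = 16·(2,-1)/5² = (1.2800,-0.6400)
F = F_att + ΣF_rep = (13.2800,-17.1400)
p' = p + 1/5·F = (-2.3440,4.5720)

Fx=13.2800 Fy=-17.1400 x'=-2.3440 y'=4.5720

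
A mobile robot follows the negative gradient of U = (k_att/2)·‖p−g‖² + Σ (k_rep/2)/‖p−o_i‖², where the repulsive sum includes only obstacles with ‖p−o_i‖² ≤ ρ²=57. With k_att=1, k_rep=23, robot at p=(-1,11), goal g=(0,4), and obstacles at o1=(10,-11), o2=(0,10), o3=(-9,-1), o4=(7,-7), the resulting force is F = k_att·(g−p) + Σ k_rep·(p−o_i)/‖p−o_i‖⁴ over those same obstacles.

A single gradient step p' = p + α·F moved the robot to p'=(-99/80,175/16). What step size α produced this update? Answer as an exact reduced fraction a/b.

α = 1/20

F_att = 1·(g−p) = 1·(1,-7) = (1.0000,-7.0000)
o1: d²=605 > ρ²=57 → inactive
o2: d²=2 ≤ ρ²=57; F_rep = 23·(-1,1)/2² = (-5.7500,5.7500)
o3: d²=208 > ρ²=57 → inactive
o4: d²=388 > ρ²=57 → inactive
F = F_att + ΣF_rep = (-4.7500,-1.2500)
Δp = p'−p = (-0.2375,-0.0625); α = Δx/Fx = (-19/80) / (-19/4) = 1/20
check: Δy/Fy = (-1/16) / (-5/4) = 1/20 ✓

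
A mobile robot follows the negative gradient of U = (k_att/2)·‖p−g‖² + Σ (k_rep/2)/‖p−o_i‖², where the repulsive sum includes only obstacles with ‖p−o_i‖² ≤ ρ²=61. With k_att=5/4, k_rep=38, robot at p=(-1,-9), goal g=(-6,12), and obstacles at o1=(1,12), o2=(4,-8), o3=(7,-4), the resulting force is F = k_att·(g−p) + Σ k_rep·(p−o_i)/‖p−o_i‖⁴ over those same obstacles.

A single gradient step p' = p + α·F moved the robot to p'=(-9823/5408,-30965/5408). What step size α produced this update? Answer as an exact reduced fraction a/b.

α = 1/8

F_att = 5/4·(g−p) = 5/4·(-5,21) = (-6.2500,26.2500)
o1: d²=445 > ρ²=61 → inactive
o2: d²=26 ≤ ρ²=61; F_rep = 38·(-5,-1)/26² = (-0.2811,-0.0562)
o3: d²=89 > ρ²=61 → inactive
F = F_att + ΣF_rep = (-6.5311,26.1938)
Δp = p'−p = (-0.8164,3.2742); α = Δx/Fx = (-4415/5408) / (-4415/676) = 1/8
check: Δy/Fy = (17707/5408) / (17707/676) = 1/8 ✓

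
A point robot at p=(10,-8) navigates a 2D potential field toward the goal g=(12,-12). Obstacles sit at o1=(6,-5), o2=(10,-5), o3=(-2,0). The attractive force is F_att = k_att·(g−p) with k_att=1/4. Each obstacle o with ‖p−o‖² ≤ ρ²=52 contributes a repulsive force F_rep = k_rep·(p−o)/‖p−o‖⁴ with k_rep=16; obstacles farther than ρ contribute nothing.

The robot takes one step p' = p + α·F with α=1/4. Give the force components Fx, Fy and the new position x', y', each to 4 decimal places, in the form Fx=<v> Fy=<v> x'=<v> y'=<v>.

F_att = 1/4·(g−p) = 1/4·(2,-4) = (0.5000,-1.0000)
o1: d²=25 ≤ ρ²=52; F_rep = 16·(4,-3)/25² = (0.1024,-0.0768)
o2: d²=9 ≤ ρ²=52; F_rep = 16·(0,-3)/9² = (0.0000,-0.5926)
o3: d²=208 > ρ²=52 → inactive
F = F_att + ΣF_rep = (0.6024,-1.6694)
p' = p + 1/4·F = (10.1506,-8.4173)

Fx=0.6024 Fy=-1.6694 x'=10.1506 y'=-8.4173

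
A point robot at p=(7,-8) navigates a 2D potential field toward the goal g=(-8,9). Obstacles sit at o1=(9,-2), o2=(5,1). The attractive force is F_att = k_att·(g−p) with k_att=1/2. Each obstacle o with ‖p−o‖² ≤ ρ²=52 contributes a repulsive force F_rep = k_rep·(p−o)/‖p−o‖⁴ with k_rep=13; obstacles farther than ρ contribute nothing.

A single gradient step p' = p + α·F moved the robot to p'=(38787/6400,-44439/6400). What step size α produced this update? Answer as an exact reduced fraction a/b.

α = 1/8

F_att = 1/2·(g−p) = 1/2·(-15,17) = (-7.5000,8.5000)
o1: d²=40 ≤ ρ²=52; F_rep = 13·(-2,-6)/40² = (-0.0163,-0.0488)
o2: d²=85 > ρ²=52 → inactive
F = F_att + ΣF_rep = (-7.5163,8.4512)
Δp = p'−p = (-0.9395,1.0564); α = Δx/Fx = (-6013/6400) / (-6013/800) = 1/8
check: Δy/Fy = (6761/6400) / (6761/800) = 1/8 ✓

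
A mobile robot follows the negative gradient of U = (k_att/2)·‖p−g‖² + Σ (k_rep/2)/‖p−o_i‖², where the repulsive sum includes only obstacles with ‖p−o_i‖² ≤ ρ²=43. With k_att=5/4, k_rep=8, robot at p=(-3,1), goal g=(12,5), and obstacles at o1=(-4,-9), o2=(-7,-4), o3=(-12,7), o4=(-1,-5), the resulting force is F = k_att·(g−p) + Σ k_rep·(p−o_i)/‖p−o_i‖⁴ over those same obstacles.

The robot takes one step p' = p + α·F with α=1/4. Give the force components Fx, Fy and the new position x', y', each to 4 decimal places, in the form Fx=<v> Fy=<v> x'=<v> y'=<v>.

F_att = 5/4·(g−p) = 5/4·(15,4) = (18.7500,5.0000)
o1: d²=101 > ρ²=43 → inactive
o2: d²=41 ≤ ρ²=43; F_rep = 8·(4,5)/41² = (0.0190,0.0238)
o3: d²=117 > ρ²=43 → inactive
o4: d²=40 ≤ ρ²=43; F_rep = 8·(-2,6)/40² = (-0.0100,0.0300)
F = F_att + ΣF_rep = (18.7590,5.0538)
p' = p + 1/4·F = (1.6898,2.2634)

Fx=18.7590 Fy=5.0538 x'=1.6898 y'=2.2634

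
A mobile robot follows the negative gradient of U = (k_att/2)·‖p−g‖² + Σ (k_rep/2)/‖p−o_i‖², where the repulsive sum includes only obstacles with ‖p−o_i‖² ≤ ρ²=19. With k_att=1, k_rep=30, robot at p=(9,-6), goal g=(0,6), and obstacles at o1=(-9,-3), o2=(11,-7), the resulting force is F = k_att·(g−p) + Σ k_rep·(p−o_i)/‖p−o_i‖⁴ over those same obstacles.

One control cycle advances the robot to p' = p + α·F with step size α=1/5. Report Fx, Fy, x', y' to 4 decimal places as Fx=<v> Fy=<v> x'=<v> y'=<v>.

Fx=-11.4000 Fy=13.2000 x'=6.7200 y'=-3.3600

F_att = 1·(g−p) = 1·(-9,12) = (-9.0000,12.0000)
o1: d²=333 > ρ²=19 → inactive
o2: d²=5 ≤ ρ²=19; F_rep = 30·(-2,1)/5² = (-2.4000,1.2000)
F = F_att + ΣF_rep = (-11.4000,13.2000)
p' = p + 1/5·F = (6.7200,-3.3600)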